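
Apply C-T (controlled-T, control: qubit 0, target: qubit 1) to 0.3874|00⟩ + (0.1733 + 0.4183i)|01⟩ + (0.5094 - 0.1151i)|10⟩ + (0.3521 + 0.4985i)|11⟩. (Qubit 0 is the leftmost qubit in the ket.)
0.3874|00⟩ + (0.1733 + 0.4183i)|01⟩ + (0.5094 - 0.1151i)|10⟩ + (-0.1035 + 0.6015i)|11⟩

C-T leaves the control-|0⟩ kets |00⟩, |01⟩ unchanged and applies T to qubit 1 on the control-|1⟩ pair (|10⟩, |11⟩).
T = [[1, 0], [0, (1/√2 + (1/√2)i)]].
With a = amp(|10⟩) = (0.5094 - 0.1151i) and b = amp(|11⟩) = (0.3521 + 0.4985i):
new amp(|10⟩) = (1)·a = (0.5094 - 0.1151i)
new amp(|11⟩) = (1/√2 + (1/√2)i)·b = (-0.1035 + 0.6015i)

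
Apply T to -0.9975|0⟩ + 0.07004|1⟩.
-0.9975|0⟩ + (0.04953 + 0.04953i)|1⟩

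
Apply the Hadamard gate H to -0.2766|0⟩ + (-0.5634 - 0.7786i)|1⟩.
(-0.594 - 0.5506i)|0⟩ + (0.2028 + 0.5506i)|1⟩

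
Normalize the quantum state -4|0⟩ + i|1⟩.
-0.9701|0⟩ + 0.2425i|1⟩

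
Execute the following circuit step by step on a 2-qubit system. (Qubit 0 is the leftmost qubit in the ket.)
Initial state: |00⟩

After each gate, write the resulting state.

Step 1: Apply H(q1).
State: 1/√2|00⟩ + 1/√2|01⟩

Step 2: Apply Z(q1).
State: 1/√2|00⟩ - 1/√2|01⟩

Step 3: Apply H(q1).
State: |01⟩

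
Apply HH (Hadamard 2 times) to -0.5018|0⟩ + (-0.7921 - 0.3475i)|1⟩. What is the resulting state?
-0.5018|0⟩ + (-0.7921 - 0.3475i)|1⟩

H² = I, so an even number of Hadamards cancels: H^2 = I and the state is unchanged.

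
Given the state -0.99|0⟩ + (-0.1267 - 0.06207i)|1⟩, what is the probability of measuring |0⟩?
0.9801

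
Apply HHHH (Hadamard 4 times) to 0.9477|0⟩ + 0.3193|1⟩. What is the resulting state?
0.9477|0⟩ + 0.3193|1⟩

H² = I, so an even number of Hadamards cancels: H^4 = I and the state is unchanged.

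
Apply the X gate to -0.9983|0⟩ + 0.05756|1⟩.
0.05756|0⟩ - 0.9983|1⟩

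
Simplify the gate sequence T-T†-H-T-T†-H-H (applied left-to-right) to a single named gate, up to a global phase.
H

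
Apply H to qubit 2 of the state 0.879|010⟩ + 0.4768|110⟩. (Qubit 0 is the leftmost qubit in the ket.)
0.6215|010⟩ + 0.6215|011⟩ + 0.3371|110⟩ + 0.3371|111⟩

H on qubit 2 mixes each pair of kets that differ only in qubit 2: amplitudes (a, b) of (|…0…⟩, |…1…⟩) become ((a + b)/√2, (a − b)/√2). Kets absent from the input have amplitude 0.
(|010⟩, |011⟩): (a, b) = (0.879, 0) → (0.6215, 0.6215)
(|110⟩, |111⟩): (a, b) = (0.4768, 0) → (0.3371, 0.3371)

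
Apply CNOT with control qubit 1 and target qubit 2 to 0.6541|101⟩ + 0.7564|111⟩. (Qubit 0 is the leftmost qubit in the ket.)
0.6541|101⟩ + 0.7564|110⟩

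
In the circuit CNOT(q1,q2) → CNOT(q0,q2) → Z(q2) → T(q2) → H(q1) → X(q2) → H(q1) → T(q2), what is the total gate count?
8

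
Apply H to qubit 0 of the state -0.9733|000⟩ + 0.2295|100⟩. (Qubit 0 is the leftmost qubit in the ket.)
-0.5259|000⟩ - 0.8505|100⟩

H on qubit 0 mixes each pair of kets that differ only in qubit 0: amplitudes (a, b) of (|…0…⟩, |…1…⟩) become ((a + b)/√2, (a − b)/√2). Kets absent from the input have amplitude 0.
(|000⟩, |100⟩): (a, b) = (-0.9733, 0.2295) → (-0.5259, -0.8505)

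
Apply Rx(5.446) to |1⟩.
-0.4065i|0⟩ - 0.9137|1⟩

Rx(5.446) = [[cos(θ/2), −i·sin(θ/2)], [−i·sin(θ/2), cos(θ/2)]]; θ = 5.446, cos(θ/2) ≈ -0.913662, sin(θ/2) ≈ 0.406475.
With a = amp(|0⟩) = 0 and b = amp(|1⟩) = 1:
new amp(|0⟩) = (-0.913662)·a + (-0.406475i)·b = -0.4065i
new amp(|1⟩) = (-0.406475i)·a + (-0.913662)·b = -0.9137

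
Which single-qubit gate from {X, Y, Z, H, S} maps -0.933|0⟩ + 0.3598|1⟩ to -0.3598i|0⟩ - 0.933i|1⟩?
Y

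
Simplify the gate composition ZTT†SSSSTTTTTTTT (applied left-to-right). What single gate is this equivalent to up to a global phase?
Z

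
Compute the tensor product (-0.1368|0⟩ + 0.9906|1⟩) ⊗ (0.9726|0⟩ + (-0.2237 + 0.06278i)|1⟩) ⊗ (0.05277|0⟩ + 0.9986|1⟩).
-0.007021|000⟩ - 0.1329|001⟩ + (0.001615 - 0.0004532i)|010⟩ + (0.03056 - 0.008576i)|011⟩ + 0.05084|100⟩ + 0.9621|101⟩ + (-0.01169 + 0.003282i)|110⟩ + (-0.2213 + 0.0621i)|111⟩

amp(|b₁b₂…⟩) = product of the factor amplitudes for bits b₁, b₂, …; only kets whose every factor amplitude is nonzero survive.
|000⟩: (-0.1368)(0.9726)(0.05277) = -0.007021
|001⟩: (-0.1368)(0.9726)(0.9986) = -0.1329
|010⟩: (-0.1368)(-0.2237 + 0.06278i)(0.05277) = (0.001615 - 0.0004532i)
|011⟩: (-0.1368)(-0.2237 + 0.06278i)(0.9986) = (0.03056 - 0.008576i)
|100⟩: (0.9906)(0.9726)(0.05277) = 0.05084
|101⟩: (0.9906)(0.9726)(0.9986) = 0.9621
|110⟩: (0.9906)(-0.2237 + 0.06278i)(0.05277) = (-0.01169 + 0.003282i)
|111⟩: (0.9906)(-0.2237 + 0.06278i)(0.9986) = (-0.2213 + 0.0621i)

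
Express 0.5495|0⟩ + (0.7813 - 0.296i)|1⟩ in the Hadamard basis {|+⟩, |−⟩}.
(0.941 - 0.2093i)|+⟩ + (-0.1639 + 0.2093i)|−⟩

With |ψ⟩ = α|0⟩ + β|1⟩, the Hadamard-basis coefficients are ⟨+|ψ⟩ = (α + β)/√2 and ⟨−|ψ⟩ = (α − β)/√2.
Here α = 0.5495, β = (0.7813 - 0.296i): (α + β)/√2 = (0.941 - 0.2093i), (α − β)/√2 = (-0.1639 + 0.2093i).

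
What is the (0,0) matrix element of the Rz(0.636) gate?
(0.9499 - 0.3127i)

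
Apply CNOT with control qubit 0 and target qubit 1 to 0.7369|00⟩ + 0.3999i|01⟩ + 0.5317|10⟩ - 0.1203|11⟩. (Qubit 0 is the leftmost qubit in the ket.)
0.7369|00⟩ + 0.3999i|01⟩ - 0.1203|10⟩ + 0.5317|11⟩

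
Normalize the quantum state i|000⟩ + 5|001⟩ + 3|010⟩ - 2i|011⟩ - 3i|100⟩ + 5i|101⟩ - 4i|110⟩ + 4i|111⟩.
0.09759i|000⟩ + 0.488|001⟩ + 0.2928|010⟩ - 0.1952i|011⟩ - 0.2928i|100⟩ + 0.488i|101⟩ - 0.3904i|110⟩ + 0.3904i|111⟩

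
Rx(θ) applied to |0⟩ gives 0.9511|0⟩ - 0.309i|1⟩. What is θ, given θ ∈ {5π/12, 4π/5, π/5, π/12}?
π/5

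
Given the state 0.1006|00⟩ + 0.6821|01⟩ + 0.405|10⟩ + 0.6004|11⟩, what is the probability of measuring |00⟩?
0.01012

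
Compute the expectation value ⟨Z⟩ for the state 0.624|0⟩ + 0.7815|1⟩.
-0.2214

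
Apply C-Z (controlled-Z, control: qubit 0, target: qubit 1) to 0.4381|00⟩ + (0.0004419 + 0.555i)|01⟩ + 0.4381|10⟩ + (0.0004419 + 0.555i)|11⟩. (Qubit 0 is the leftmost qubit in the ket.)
0.4381|00⟩ + (0.0004419 + 0.555i)|01⟩ + 0.4381|10⟩ + (-0.0004419 - 0.555i)|11⟩

C-Z leaves the control-|0⟩ kets |00⟩, |01⟩ unchanged and applies Z to qubit 1 on the control-|1⟩ pair (|10⟩, |11⟩).
Z = [[1, 0], [0, -1]].
With a = amp(|10⟩) = 0.4381 and b = amp(|11⟩) = (0.0004419 + 0.555i):
new amp(|10⟩) = (1)·a = 0.4381
new amp(|11⟩) = (-1)·b = (-0.0004419 - 0.555i)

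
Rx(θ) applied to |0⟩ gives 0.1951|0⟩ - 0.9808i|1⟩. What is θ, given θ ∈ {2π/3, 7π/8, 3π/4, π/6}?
7π/8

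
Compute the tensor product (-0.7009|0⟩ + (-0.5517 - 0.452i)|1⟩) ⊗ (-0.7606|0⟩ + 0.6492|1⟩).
0.5331|00⟩ - 0.455|01⟩ + (0.4196 + 0.3438i)|10⟩ + (-0.3582 - 0.2934i)|11⟩

amp(|b₁b₂…⟩) = product of the factor amplitudes for bits b₁, b₂, …; only kets whose every factor amplitude is nonzero survive.
|00⟩: (-0.7009)(-0.7606) = 0.5331
|01⟩: (-0.7009)(0.6492) = -0.455
|10⟩: (-0.5517 - 0.452i)(-0.7606) = (0.4196 + 0.3438i)
|11⟩: (-0.5517 - 0.452i)(0.6492) = (-0.3582 - 0.2934i)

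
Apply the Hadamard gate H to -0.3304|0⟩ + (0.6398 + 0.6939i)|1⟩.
(0.2188 + 0.4907i)|0⟩ + (-0.686 - 0.4907i)|1⟩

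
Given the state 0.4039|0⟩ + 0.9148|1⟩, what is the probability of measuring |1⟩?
0.8369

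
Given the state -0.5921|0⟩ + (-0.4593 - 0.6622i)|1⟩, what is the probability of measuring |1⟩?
0.6495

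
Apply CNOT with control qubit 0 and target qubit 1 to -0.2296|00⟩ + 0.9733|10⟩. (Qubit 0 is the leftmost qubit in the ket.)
-0.2296|00⟩ + 0.9733|11⟩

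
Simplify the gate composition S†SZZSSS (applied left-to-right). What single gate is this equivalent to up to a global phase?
S†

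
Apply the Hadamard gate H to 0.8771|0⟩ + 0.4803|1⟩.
0.9598|0⟩ + 0.2806|1⟩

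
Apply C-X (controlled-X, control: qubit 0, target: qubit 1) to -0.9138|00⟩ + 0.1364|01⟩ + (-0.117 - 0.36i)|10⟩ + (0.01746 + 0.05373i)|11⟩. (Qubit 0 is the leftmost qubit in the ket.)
-0.9138|00⟩ + 0.1364|01⟩ + (0.01746 + 0.05373i)|10⟩ + (-0.117 - 0.36i)|11⟩

C-X leaves the control-|0⟩ kets |00⟩, |01⟩ unchanged and applies X to qubit 1 on the control-|1⟩ pair (|10⟩, |11⟩).
X = [[0, 1], [1, 0]].
With a = amp(|10⟩) = (-0.117 - 0.36i) and b = amp(|11⟩) = (0.01746 + 0.05373i):
new amp(|10⟩) = (1)·b = (0.01746 + 0.05373i)
new amp(|11⟩) = (1)·a = (-0.117 - 0.36i)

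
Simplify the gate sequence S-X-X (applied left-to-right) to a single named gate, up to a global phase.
S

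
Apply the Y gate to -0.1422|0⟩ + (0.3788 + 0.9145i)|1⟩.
(0.9145 - 0.3788i)|0⟩ - 0.1422i|1⟩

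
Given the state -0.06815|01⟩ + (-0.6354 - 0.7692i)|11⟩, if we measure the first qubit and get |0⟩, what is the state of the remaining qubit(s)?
-|1⟩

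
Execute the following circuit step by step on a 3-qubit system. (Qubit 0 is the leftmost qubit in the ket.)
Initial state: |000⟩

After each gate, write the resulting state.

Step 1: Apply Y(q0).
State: i|100⟩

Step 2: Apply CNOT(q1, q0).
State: i|100⟩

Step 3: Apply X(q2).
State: i|101⟩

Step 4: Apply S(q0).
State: -|101⟩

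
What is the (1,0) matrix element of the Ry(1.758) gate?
0.7701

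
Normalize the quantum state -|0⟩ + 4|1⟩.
-0.2425|0⟩ + 0.9701|1⟩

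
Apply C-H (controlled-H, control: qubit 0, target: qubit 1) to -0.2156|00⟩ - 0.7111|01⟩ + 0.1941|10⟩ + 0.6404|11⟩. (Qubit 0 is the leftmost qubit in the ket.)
-0.2156|00⟩ - 0.7111|01⟩ + 0.5901|10⟩ - 0.3156|11⟩

C-H leaves the control-|0⟩ kets |00⟩, |01⟩ unchanged and applies H to qubit 1 on the control-|1⟩ pair (|10⟩, |11⟩).
H = [[1/√2, 1/√2], [1/√2, -1/√2]].
With a = amp(|10⟩) = 0.1941 and b = amp(|11⟩) = 0.6404:
new amp(|10⟩) = (1/√2)·a + (1/√2)·b = 0.5901
new amp(|11⟩) = (1/√2)·a + (-1/√2)·b = -0.3156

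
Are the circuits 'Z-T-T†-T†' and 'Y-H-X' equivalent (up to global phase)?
No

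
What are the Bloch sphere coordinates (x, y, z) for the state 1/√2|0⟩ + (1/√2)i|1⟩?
(0, 1, 0)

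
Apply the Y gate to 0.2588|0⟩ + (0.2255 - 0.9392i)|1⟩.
(-0.9392 - 0.2255i)|0⟩ + 0.2588i|1⟩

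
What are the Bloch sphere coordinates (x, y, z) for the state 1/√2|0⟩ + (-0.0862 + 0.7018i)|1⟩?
(-0.1219, 0.9925, 0.00004632)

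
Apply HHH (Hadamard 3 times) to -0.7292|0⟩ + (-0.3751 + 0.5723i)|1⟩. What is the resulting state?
(-0.7809 + 0.4047i)|0⟩ + (-0.2504 - 0.4047i)|1⟩

H² = I, so H^3 = H: a single Hadamard. With (a, b) = (-0.7292, (-0.3751 + 0.5723i)), H gives ((a + b)/√2, (a − b)/√2) = ((-0.7809 + 0.4047i), (-0.2504 - 0.4047i)).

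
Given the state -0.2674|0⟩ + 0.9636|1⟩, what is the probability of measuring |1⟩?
0.9285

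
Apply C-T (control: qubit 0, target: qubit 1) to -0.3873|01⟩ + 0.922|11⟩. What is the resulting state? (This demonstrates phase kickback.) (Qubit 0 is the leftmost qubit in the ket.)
-0.3873|01⟩ + (0.652 + 0.652i)|11⟩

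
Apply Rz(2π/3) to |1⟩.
(1/2 + 0.866i)|1⟩

Rz(2π/3) = [[e^(−iθ/2), 0], [0, e^(iθ/2)]] with e^(±iθ/2) = cos(θ/2) ± i·sin(θ/2); θ = 2π/3, cos(θ/2) ≈ 0.5, sin(θ/2) ≈ 0.866025.
With a = amp(|0⟩) = 0 and b = amp(|1⟩) = 1:
new amp(|0⟩) = (0.5 - 0.866025i)·a = 0
new amp(|1⟩) = (0.5 + 0.866025i)·b = (1/2 + 0.866i)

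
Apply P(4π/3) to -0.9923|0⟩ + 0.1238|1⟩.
-0.9923|0⟩ + (-0.0619 - 0.1072i)|1⟩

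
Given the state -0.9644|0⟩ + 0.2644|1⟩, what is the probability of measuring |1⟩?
0.06991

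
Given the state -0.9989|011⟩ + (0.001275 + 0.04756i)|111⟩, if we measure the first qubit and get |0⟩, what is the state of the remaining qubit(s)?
-|11⟩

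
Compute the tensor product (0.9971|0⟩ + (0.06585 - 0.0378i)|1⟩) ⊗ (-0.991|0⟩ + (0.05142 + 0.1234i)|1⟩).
-0.9881|00⟩ + (0.05127 + 0.123i)|01⟩ + (-0.06526 + 0.03746i)|10⟩ + (0.008051 + 0.006182i)|11⟩

amp(|b₁b₂…⟩) = product of the factor amplitudes for bits b₁, b₂, …; only kets whose every factor amplitude is nonzero survive.
|00⟩: (0.9971)(-0.991) = -0.9881
|01⟩: (0.9971)(0.05142 + 0.1234i) = (0.05127 + 0.123i)
|10⟩: (0.06585 - 0.0378i)(-0.991) = (-0.06526 + 0.03746i)
|11⟩: (0.06585 - 0.0378i)(0.05142 + 0.1234i) = (0.008051 + 0.006182i)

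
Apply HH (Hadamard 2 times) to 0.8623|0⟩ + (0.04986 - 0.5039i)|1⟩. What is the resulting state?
0.8623|0⟩ + (0.04986 - 0.5039i)|1⟩

H² = I, so an even number of Hadamards cancels: H^2 = I and the state is unchanged.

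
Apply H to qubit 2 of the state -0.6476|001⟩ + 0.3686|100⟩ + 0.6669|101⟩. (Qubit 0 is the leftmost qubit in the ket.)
-0.4579|000⟩ + 0.4579|001⟩ + 0.7322|100⟩ - 0.2109|101⟩

H on qubit 2 mixes each pair of kets that differ only in qubit 2: amplitudes (a, b) of (|…0…⟩, |…1…⟩) become ((a + b)/√2, (a − b)/√2). Kets absent from the input have amplitude 0.
(|000⟩, |001⟩): (a, b) = (0, -0.6476) → (-0.4579, 0.4579)
(|100⟩, |101⟩): (a, b) = (0.3686, 0.6669) → (0.7322, -0.2109)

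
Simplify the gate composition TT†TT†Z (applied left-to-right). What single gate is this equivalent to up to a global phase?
Z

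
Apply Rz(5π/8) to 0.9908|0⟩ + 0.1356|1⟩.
(0.5505 - 0.8238i)|0⟩ + (0.07534 + 0.1127i)|1⟩

Rz(5π/8) = [[e^(−iθ/2), 0], [0, e^(iθ/2)]] with e^(±iθ/2) = cos(θ/2) ± i·sin(θ/2); θ = 5π/8, cos(θ/2) ≈ 0.55557, sin(θ/2) ≈ 0.83147.
With a = amp(|0⟩) = 0.9908 and b = amp(|1⟩) = 0.1356:
new amp(|0⟩) = (0.55557 - 0.83147i)·a = (0.5505 - 0.8238i)
new amp(|1⟩) = (0.55557 + 0.83147i)·b = (0.07534 + 0.1127i)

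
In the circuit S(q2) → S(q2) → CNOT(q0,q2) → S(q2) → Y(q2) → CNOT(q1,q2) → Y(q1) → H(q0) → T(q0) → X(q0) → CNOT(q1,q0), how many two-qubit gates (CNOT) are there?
3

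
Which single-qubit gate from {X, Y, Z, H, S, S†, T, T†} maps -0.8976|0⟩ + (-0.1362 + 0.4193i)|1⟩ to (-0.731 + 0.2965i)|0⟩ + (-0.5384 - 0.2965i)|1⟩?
H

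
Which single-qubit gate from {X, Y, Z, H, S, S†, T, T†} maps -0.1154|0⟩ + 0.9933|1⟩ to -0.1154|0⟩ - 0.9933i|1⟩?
S†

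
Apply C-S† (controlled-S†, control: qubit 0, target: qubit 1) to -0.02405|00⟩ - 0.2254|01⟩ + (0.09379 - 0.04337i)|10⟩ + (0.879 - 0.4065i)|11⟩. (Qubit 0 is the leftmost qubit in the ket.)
-0.02405|00⟩ - 0.2254|01⟩ + (0.09379 - 0.04337i)|10⟩ + (-0.4065 - 0.879i)|11⟩

C-S† leaves the control-|0⟩ kets |00⟩, |01⟩ unchanged and applies S† to qubit 1 on the control-|1⟩ pair (|10⟩, |11⟩).
S† = [[1, 0], [0, -i]].
With a = amp(|10⟩) = (0.09379 - 0.04337i) and b = amp(|11⟩) = (0.879 - 0.4065i):
new amp(|10⟩) = (1)·a = (0.09379 - 0.04337i)
new amp(|11⟩) = (-i)·b = (-0.4065 - 0.879i)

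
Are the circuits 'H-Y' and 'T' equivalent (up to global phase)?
No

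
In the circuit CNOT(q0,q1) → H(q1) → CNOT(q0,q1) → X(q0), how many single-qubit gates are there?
2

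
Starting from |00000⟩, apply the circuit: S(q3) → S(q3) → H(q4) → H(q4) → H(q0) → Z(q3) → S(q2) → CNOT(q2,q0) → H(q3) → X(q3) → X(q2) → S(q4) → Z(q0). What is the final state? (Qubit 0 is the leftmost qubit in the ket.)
1/2|00100⟩ + 1/2|00110⟩ - 1/2|10100⟩ - 1/2|10110⟩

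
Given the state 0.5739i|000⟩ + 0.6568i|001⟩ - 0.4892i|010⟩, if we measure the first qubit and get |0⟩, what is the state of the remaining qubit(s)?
0.5739i|00⟩ + 0.6568i|01⟩ - 0.4892i|10⟩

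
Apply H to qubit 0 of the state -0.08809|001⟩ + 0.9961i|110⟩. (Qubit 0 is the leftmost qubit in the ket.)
-0.06229|001⟩ + 0.7043i|010⟩ - 0.06229|101⟩ - 0.7043i|110⟩

H on qubit 0 mixes each pair of kets that differ only in qubit 0: amplitudes (a, b) of (|…0…⟩, |…1…⟩) become ((a + b)/√2, (a − b)/√2). Kets absent from the input have amplitude 0.
(|001⟩, |101⟩): (a, b) = (-0.08809, 0) → (-0.06229, -0.06229)
(|010⟩, |110⟩): (a, b) = (0, 0.9961i) → (0.7043i, -0.7043i)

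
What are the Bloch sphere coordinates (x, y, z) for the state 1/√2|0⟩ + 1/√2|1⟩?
(1, 0, 0)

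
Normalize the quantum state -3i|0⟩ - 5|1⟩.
-0.5145i|0⟩ - 0.8575|1⟩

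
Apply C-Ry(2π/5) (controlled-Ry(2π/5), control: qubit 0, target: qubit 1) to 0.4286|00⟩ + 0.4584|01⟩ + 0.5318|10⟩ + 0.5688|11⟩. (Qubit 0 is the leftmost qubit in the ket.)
0.4286|00⟩ + 0.4584|01⟩ + 0.0959|10⟩ + 0.7728|11⟩

C-Ry(2π/5) leaves the control-|0⟩ kets |00⟩, |01⟩ unchanged and applies Ry(2π/5) to qubit 1 on the control-|1⟩ pair (|10⟩, |11⟩).
Ry(2π/5) = [[cos(θ/2), −sin(θ/2)], [sin(θ/2), cos(θ/2)]]; θ = 2π/5, cos(θ/2) ≈ 0.809017, sin(θ/2) ≈ 0.587785.
With a = amp(|10⟩) = 0.5318 and b = amp(|11⟩) = 0.5688:
new amp(|10⟩) = (0.809017)·a + (-0.587785)·b = 0.0959
new amp(|11⟩) = (0.587785)·a + (0.809017)·b = 0.7728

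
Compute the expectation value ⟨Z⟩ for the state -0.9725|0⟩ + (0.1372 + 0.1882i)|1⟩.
0.8915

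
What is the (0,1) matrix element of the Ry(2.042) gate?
-0.8526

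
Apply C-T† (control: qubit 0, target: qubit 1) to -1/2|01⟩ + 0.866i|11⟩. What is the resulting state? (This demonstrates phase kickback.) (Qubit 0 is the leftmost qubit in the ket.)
-1/2|01⟩ + (0.6124 + 0.6124i)|11⟩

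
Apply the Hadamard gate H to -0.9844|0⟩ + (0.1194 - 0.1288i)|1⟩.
(-0.6116 - 0.09108i)|0⟩ + (-0.7805 + 0.09108i)|1⟩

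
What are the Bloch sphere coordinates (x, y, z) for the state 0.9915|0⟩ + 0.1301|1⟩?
(0.258, 0, 0.9661)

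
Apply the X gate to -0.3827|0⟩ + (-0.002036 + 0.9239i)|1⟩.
(-0.002036 + 0.9239i)|0⟩ - 0.3827|1⟩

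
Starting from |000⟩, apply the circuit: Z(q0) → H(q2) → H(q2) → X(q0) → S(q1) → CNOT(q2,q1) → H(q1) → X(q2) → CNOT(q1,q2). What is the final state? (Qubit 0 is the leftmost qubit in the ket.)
1/√2|101⟩ + 1/√2|110⟩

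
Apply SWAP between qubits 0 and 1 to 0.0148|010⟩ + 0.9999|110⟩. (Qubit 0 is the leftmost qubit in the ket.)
0.0148|100⟩ + 0.9999|110⟩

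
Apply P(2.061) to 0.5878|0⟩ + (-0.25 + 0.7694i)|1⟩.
0.5878|0⟩ + (-0.5611 - 0.5828i)|1⟩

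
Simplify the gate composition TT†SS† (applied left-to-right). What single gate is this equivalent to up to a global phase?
I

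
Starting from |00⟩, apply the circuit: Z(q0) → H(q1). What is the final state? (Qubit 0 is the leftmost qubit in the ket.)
1/√2|00⟩ + 1/√2|01⟩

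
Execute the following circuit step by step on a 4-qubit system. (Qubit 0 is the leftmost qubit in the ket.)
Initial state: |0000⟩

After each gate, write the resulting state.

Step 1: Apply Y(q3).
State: i|0001⟩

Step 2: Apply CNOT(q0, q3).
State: i|0001⟩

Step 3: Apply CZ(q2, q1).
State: i|0001⟩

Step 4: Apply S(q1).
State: i|0001⟩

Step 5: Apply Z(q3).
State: -i|0001⟩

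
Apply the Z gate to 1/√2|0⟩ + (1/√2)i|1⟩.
1/√2|0⟩ - (1/√2)i|1⟩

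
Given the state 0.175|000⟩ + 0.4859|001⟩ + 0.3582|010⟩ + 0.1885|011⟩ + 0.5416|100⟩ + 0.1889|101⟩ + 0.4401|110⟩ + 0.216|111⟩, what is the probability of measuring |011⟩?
0.03553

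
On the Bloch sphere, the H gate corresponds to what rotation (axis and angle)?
Rotation by π around the (x+z)/√2 axis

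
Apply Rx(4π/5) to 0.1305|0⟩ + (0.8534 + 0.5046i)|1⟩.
(0.5202 - 0.8116i)|0⟩ + (0.2637 + 0.03182i)|1⟩

Rx(4π/5) = [[cos(θ/2), −i·sin(θ/2)], [−i·sin(θ/2), cos(θ/2)]]; θ = 4π/5, cos(θ/2) ≈ 0.309017, sin(θ/2) ≈ 0.951057.
With a = amp(|0⟩) = 0.1305 and b = amp(|1⟩) = (0.8534 + 0.5046i):
new amp(|0⟩) = (0.309017)·a + (-0.951057i)·b = (0.5202 - 0.8116i)
new amp(|1⟩) = (-0.951057i)·a + (0.309017)·b = (0.2637 + 0.03182i)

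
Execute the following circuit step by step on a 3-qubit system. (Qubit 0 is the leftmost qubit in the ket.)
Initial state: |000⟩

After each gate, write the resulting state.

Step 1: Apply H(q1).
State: 1/√2|000⟩ + 1/√2|010⟩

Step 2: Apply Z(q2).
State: 1/√2|000⟩ + 1/√2|010⟩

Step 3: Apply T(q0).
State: 1/√2|000⟩ + 1/√2|010⟩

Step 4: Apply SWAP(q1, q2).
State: 1/√2|000⟩ + 1/√2|001⟩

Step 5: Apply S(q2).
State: 1/√2|000⟩ + (1/√2)i|001⟩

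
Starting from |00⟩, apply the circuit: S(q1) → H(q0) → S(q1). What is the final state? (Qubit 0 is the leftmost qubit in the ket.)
1/√2|00⟩ + 1/√2|10⟩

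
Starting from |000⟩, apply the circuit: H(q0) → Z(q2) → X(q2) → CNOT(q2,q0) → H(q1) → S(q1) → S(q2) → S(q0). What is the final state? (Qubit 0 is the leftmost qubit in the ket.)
(1/2)i|001⟩ - 1/2|011⟩ - 1/2|101⟩ - (1/2)i|111⟩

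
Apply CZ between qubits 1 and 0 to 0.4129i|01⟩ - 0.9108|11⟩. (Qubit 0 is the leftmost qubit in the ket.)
0.4129i|01⟩ + 0.9108|11⟩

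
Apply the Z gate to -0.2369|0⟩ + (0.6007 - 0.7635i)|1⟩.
-0.2369|0⟩ + (-0.6007 + 0.7635i)|1⟩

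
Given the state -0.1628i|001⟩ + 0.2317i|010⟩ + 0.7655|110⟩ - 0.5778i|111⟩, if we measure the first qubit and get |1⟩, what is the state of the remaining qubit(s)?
0.7982|10⟩ - 0.6024i|11⟩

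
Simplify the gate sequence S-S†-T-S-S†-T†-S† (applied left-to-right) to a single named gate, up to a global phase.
S†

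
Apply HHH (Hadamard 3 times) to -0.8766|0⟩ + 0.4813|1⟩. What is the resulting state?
-0.2795|0⟩ - 0.9602|1⟩

H² = I, so H^3 = H: a single Hadamard. With (a, b) = (-0.8766, 0.4813), H gives ((a + b)/√2, (a − b)/√2) = (-0.2795, -0.9602).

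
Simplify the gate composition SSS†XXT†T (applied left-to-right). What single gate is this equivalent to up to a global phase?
S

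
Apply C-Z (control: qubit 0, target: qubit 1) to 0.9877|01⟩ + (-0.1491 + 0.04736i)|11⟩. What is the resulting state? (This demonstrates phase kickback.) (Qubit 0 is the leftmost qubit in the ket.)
0.9877|01⟩ + (0.1491 - 0.04736i)|11⟩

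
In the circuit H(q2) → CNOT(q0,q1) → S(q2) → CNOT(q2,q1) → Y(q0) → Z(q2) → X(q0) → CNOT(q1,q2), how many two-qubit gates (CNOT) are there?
3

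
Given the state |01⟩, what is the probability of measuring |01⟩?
1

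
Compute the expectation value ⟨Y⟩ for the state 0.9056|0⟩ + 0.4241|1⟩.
0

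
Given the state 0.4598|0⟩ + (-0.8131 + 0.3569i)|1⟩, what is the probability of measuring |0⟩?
0.2114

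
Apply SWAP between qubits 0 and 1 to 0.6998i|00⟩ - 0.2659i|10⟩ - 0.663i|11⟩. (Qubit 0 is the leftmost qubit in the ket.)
0.6998i|00⟩ - 0.2659i|01⟩ - 0.663i|11⟩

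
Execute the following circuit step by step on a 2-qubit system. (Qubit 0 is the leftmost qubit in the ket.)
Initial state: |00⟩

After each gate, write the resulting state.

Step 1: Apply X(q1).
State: |01⟩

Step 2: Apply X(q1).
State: |00⟩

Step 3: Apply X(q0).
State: |10⟩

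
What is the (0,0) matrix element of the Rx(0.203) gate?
0.9949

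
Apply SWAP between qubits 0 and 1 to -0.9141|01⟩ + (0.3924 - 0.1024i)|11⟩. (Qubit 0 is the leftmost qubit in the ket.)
-0.9141|10⟩ + (0.3924 - 0.1024i)|11⟩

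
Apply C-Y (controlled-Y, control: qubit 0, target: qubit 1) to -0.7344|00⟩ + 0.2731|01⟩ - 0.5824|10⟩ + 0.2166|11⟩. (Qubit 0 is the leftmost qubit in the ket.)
-0.7344|00⟩ + 0.2731|01⟩ - 0.2166i|10⟩ - 0.5824i|11⟩

C-Y leaves the control-|0⟩ kets |00⟩, |01⟩ unchanged and applies Y to qubit 1 on the control-|1⟩ pair (|10⟩, |11⟩).
Y = [[0, -i], [i, 0]].
With a = amp(|10⟩) = -0.5824 and b = amp(|11⟩) = 0.2166:
new amp(|10⟩) = (-i)·b = -0.2166i
new amp(|11⟩) = (i)·a = -0.5824i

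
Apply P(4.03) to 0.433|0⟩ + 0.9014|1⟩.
0.433|0⟩ + (-0.5685 - 0.6995i)|1⟩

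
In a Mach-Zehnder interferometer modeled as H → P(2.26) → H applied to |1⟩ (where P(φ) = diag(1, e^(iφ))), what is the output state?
(0.818 - 0.3859i)|0⟩ + (0.182 + 0.3859i)|1⟩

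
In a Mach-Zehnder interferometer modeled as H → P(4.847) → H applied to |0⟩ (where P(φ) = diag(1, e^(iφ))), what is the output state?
(0.5671 - 0.4955i)|0⟩ + (0.4329 + 0.4955i)|1⟩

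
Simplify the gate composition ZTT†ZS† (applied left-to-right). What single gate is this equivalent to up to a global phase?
S†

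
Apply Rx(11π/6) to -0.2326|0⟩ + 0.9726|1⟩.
(0.2247 - 0.2517i)|0⟩ + (-0.9395 + 0.0602i)|1⟩

Rx(11π/6) = [[cos(θ/2), −i·sin(θ/2)], [−i·sin(θ/2), cos(θ/2)]]; θ = 11π/6, cos(θ/2) ≈ -0.965926, sin(θ/2) ≈ 0.258819.
With a = amp(|0⟩) = -0.2326 and b = amp(|1⟩) = 0.9726:
new amp(|0⟩) = (-0.965926)·a + (-0.258819i)·b = (0.2247 - 0.2517i)
new amp(|1⟩) = (-0.258819i)·a + (-0.965926)·b = (-0.9395 + 0.0602i)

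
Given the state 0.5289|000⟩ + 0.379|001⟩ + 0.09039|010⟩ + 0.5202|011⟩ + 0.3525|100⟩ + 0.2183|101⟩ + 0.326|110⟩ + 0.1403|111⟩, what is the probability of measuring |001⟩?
0.1436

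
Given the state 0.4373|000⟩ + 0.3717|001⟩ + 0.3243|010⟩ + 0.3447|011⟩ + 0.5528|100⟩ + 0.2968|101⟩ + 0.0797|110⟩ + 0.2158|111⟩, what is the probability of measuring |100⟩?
0.3056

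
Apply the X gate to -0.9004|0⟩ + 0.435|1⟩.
0.435|0⟩ - 0.9004|1⟩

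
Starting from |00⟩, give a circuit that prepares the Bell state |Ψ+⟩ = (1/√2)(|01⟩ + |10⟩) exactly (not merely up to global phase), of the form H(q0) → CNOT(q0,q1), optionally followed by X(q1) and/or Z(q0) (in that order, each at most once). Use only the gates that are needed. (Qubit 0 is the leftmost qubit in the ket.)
H(q0) → CNOT(q0,q1) → X(q1)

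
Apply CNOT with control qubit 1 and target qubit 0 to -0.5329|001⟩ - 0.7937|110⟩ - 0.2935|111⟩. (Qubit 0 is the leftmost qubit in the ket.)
-0.5329|001⟩ - 0.7937|010⟩ - 0.2935|011⟩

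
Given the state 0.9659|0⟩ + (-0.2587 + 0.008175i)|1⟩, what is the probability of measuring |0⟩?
0.933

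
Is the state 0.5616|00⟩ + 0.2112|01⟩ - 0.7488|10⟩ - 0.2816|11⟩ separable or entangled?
Separable

Writing the state as a|00⟩ + b|01⟩ + c|10⟩ + d|11⟩, it is a product state iff ad − bc = 0.
Here (a, b, c, d) = (0.5616, 0.2112, -0.7488, -0.2816): ad − bc = (0.5616)(-0.2816) − (0.2112)(-0.7488) = 0, so the state is separable.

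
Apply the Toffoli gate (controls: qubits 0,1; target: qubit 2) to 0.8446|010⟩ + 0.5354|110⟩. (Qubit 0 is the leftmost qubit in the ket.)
0.8446|010⟩ + 0.5354|111⟩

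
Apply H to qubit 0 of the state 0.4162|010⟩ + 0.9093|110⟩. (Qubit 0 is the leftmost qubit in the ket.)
0.9373|010⟩ - 0.3487|110⟩

H on qubit 0 mixes each pair of kets that differ only in qubit 0: amplitudes (a, b) of (|…0…⟩, |…1…⟩) become ((a + b)/√2, (a − b)/√2). Kets absent from the input have amplitude 0.
(|010⟩, |110⟩): (a, b) = (0.4162, 0.9093) → (0.9373, -0.3487)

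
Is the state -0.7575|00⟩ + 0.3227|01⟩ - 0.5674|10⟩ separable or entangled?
Entangled

Writing the state as a|00⟩ + b|01⟩ + c|10⟩ + d|11⟩, it is a product state iff ad − bc = 0.
Here (a, b, c, d) = (-0.7575, 0.3227, -0.5674, 0): ad − bc = (-0.7575)(0) − (0.3227)(-0.5674) = 0.1831 ≠ 0, so the state is entangled.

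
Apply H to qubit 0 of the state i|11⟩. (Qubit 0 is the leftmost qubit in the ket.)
(1/√2)i|01⟩ - (1/√2)i|11⟩

H on qubit 0 mixes each pair of kets that differ only in qubit 0: amplitudes (a, b) of (|…0…⟩, |…1…⟩) become ((a + b)/√2, (a − b)/√2). Kets absent from the input have amplitude 0.
(|01⟩, |11⟩): (a, b) = (0, i) → ((1/√2)i, -(1/√2)i)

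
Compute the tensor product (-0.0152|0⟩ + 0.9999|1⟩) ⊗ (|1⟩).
-0.0152|01⟩ + 0.9999|11⟩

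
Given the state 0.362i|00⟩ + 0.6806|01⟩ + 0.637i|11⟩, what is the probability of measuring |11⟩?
0.4058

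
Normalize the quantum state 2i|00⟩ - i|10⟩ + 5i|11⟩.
0.3651i|00⟩ - 0.1826i|10⟩ + 0.9129i|11⟩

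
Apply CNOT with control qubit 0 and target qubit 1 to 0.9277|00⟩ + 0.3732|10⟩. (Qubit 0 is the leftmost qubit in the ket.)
0.9277|00⟩ + 0.3732|11⟩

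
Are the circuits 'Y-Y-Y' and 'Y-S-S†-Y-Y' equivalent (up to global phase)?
Yes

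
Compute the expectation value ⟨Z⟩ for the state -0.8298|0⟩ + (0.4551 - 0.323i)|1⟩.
0.3771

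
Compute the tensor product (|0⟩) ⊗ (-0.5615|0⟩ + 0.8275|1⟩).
-0.5615|00⟩ + 0.8275|01⟩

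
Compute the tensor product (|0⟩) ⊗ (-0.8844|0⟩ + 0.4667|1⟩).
-0.8844|00⟩ + 0.4667|01⟩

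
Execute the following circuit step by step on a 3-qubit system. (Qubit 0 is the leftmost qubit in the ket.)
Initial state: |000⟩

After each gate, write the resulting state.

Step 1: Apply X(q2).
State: |001⟩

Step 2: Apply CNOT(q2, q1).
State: |011⟩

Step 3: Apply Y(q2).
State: -i|010⟩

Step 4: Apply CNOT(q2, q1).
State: -i|010⟩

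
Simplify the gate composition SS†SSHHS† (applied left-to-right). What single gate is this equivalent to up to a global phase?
S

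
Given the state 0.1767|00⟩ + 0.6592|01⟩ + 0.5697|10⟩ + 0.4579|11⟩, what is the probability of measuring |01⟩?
0.4345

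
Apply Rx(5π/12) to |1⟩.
-0.6088i|0⟩ + 0.7934|1⟩

Rx(5π/12) = [[cos(θ/2), −i·sin(θ/2)], [−i·sin(θ/2), cos(θ/2)]]; θ = 5π/12, cos(θ/2) ≈ 0.793353, sin(θ/2) ≈ 0.608761.
With a = amp(|0⟩) = 0 and b = amp(|1⟩) = 1:
new amp(|0⟩) = (0.793353)·a + (-0.608761i)·b = -0.6088i
new amp(|1⟩) = (-0.608761i)·a + (0.793353)·b = 0.7934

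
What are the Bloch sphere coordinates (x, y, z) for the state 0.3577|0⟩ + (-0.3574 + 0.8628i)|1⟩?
(-0.2557, 0.6172, -0.7442)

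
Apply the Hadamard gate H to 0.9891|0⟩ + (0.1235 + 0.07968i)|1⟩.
(0.7867 + 0.05634i)|0⟩ + (0.6121 - 0.05634i)|1⟩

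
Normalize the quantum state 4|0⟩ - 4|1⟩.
1/√2|0⟩ - 1/√2|1⟩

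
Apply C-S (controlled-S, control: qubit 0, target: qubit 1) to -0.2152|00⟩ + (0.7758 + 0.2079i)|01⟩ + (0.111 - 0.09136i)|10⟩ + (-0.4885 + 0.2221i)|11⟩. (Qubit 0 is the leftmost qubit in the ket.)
-0.2152|00⟩ + (0.7758 + 0.2079i)|01⟩ + (0.111 - 0.09136i)|10⟩ + (-0.2221 - 0.4885i)|11⟩

C-S leaves the control-|0⟩ kets |00⟩, |01⟩ unchanged and applies S to qubit 1 on the control-|1⟩ pair (|10⟩, |11⟩).
S = [[1, 0], [0, i]].
With a = amp(|10⟩) = (0.111 - 0.09136i) and b = amp(|11⟩) = (-0.4885 + 0.2221i):
new amp(|10⟩) = (1)·a = (0.111 - 0.09136i)
new amp(|11⟩) = (i)·b = (-0.2221 - 0.4885i)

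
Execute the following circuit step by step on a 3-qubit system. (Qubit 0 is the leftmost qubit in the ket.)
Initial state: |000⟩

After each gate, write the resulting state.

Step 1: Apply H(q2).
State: 1/√2|000⟩ + 1/√2|001⟩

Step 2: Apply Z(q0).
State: 1/√2|000⟩ + 1/√2|001⟩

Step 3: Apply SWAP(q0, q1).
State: 1/√2|000⟩ + 1/√2|001⟩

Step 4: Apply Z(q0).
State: 1/√2|000⟩ + 1/√2|001⟩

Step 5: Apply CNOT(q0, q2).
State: 1/√2|000⟩ + 1/√2|001⟩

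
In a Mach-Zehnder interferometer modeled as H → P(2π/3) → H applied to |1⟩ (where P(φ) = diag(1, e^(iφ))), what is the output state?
(0.75 - 0.433i)|0⟩ + (0.25 + 0.433i)|1⟩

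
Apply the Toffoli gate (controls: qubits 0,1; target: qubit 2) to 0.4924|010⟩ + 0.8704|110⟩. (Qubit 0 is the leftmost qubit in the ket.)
0.4924|010⟩ + 0.8704|111⟩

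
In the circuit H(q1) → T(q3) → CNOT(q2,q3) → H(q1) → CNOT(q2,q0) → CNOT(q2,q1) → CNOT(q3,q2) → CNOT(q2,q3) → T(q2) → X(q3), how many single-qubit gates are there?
5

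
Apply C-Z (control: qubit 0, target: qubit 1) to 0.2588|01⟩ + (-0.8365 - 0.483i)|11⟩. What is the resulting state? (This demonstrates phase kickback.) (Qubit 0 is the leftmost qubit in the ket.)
0.2588|01⟩ + (0.8365 + 0.483i)|11⟩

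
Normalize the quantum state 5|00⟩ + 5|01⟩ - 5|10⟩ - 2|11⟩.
0.5625|00⟩ + 0.5625|01⟩ - 0.5625|10⟩ - 0.225|11⟩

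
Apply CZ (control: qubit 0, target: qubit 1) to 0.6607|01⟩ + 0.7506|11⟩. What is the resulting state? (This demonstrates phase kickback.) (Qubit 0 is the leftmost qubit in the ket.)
0.6607|01⟩ - 0.7506|11⟩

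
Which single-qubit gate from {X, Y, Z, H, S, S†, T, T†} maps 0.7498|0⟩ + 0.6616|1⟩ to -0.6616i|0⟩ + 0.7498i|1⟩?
Y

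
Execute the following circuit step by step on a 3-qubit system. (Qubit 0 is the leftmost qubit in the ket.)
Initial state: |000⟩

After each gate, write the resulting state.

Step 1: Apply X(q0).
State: |100⟩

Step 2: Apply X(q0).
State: |000⟩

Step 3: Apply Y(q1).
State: i|010⟩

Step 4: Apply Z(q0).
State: i|010⟩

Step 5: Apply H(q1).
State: (1/√2)i|000⟩ - (1/√2)i|010⟩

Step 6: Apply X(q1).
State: -(1/√2)i|000⟩ + (1/√2)i|010⟩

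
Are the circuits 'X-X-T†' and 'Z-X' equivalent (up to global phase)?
No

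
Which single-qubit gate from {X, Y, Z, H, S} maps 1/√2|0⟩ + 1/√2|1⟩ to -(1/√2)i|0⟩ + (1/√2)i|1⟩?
Y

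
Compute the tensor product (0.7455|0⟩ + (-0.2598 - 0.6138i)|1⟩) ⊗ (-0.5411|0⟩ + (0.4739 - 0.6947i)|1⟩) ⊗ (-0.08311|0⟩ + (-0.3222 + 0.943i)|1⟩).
0.03353|000⟩ + (0.13 - 0.3804i)|001⟩ + (-0.02936 + 0.04304i)|010⟩ + (0.3745 + 0.5i)|011⟩ + (-0.01168 - 0.0276i)|100⟩ + (-0.3585 + 0.02555i)|101⟩ + (0.04567 + 0.009175i)|110⟩ + (0.2812 - 0.4826i)|111⟩

amp(|b₁b₂…⟩) = product of the factor amplitudes for bits b₁, b₂, …; only kets whose every factor amplitude is nonzero survive.
|000⟩: (0.7455)(-0.5411)(-0.08311) = 0.03353
|001⟩: (0.7455)(-0.5411)(-0.3222 + 0.943i) = (0.13 - 0.3804i)
|010⟩: (0.7455)(0.4739 - 0.6947i)(-0.08311) = (-0.02936 + 0.04304i)
|011⟩: (0.7455)(0.4739 - 0.6947i)(-0.3222 + 0.943i) = (0.3745 + 0.5i)
|100⟩: (-0.2598 - 0.6138i)(-0.5411)(-0.08311) = (-0.01168 - 0.0276i)
|101⟩: (-0.2598 - 0.6138i)(-0.5411)(-0.3222 + 0.943i) = (-0.3585 + 0.02555i)
|110⟩: (-0.2598 - 0.6138i)(0.4739 - 0.6947i)(-0.08311) = (0.04567 + 0.009175i)
|111⟩: (-0.2598 - 0.6138i)(0.4739 - 0.6947i)(-0.3222 + 0.943i) = (0.2812 - 0.4826i)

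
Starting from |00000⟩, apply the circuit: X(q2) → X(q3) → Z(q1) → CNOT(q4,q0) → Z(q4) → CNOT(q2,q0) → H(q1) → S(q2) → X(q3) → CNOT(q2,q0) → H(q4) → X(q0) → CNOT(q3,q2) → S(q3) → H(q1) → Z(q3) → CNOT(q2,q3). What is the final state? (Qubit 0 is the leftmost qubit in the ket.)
(1/√2)i|10110⟩ + (1/√2)i|10111⟩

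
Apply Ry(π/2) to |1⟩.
-1/√2|0⟩ + 1/√2|1⟩

Ry(π/2) = [[cos(θ/2), −sin(θ/2)], [sin(θ/2), cos(θ/2)]]; θ = π/2, cos(θ/2) ≈ 0.707107, sin(θ/2) ≈ 0.707107.
With a = amp(|0⟩) = 0 and b = amp(|1⟩) = 1:
new amp(|0⟩) = (0.707107)·a + (-0.707107)·b = -1/√2
new amp(|1⟩) = (0.707107)·a + (0.707107)·b = 1/√2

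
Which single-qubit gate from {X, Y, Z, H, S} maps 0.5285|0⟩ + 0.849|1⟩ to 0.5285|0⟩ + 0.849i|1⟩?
S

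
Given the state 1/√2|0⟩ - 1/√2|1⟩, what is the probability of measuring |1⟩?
1/2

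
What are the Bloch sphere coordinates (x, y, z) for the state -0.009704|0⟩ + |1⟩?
(-0.01941, 0, -0.9999)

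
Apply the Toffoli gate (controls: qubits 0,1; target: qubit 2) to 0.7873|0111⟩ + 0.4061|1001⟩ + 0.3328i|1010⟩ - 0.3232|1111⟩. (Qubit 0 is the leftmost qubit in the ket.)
0.7873|0111⟩ + 0.4061|1001⟩ + 0.3328i|1010⟩ - 0.3232|1101⟩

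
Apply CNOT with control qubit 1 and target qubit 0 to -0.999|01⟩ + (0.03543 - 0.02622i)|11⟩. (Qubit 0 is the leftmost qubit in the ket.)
(0.03543 - 0.02622i)|01⟩ - 0.999|11⟩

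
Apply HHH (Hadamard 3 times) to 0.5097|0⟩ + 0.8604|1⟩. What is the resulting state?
0.9688|0⟩ - 0.248|1⟩

H² = I, so H^3 = H: a single Hadamard. With (a, b) = (0.5097, 0.8604), H gives ((a + b)/√2, (a − b)/√2) = (0.9688, -0.248).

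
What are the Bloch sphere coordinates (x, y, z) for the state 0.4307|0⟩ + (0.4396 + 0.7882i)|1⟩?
(0.3787, 0.679, -0.629)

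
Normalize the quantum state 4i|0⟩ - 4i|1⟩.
(1/√2)i|0⟩ - (1/√2)i|1⟩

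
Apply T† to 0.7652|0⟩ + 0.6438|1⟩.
0.7652|0⟩ + (0.4552 - 0.4552i)|1⟩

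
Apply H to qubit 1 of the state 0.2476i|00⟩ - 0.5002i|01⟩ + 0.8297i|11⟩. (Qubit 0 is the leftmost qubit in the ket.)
-0.1786i|00⟩ + 0.5288i|01⟩ + 0.5867i|10⟩ - 0.5867i|11⟩

H on qubit 1 mixes each pair of kets that differ only in qubit 1: amplitudes (a, b) of (|…0…⟩, |…1…⟩) become ((a + b)/√2, (a − b)/√2). Kets absent from the input have amplitude 0.
(|00⟩, |01⟩): (a, b) = (0.2476i, -0.5002i) → (-0.1786i, 0.5288i)
(|10⟩, |11⟩): (a, b) = (0, 0.8297i) → (0.5867i, -0.5867i)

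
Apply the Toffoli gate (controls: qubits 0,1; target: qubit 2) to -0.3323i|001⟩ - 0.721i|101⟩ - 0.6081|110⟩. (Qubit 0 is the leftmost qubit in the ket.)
-0.3323i|001⟩ - 0.721i|101⟩ - 0.6081|111⟩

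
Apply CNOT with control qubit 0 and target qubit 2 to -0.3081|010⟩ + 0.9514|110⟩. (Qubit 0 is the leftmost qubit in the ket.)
-0.3081|010⟩ + 0.9514|111⟩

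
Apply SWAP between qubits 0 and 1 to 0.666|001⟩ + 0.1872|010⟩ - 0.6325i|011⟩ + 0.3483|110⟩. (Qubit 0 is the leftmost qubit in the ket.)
0.666|001⟩ + 0.1872|100⟩ - 0.6325i|101⟩ + 0.3483|110⟩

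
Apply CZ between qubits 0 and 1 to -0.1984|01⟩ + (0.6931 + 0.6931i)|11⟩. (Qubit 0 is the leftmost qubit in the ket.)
-0.1984|01⟩ + (-0.6931 - 0.6931i)|11⟩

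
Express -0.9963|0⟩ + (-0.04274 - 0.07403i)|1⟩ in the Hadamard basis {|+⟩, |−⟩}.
(-0.7347 - 0.05235i)|+⟩ + (-0.6743 + 0.05235i)|−⟩

With |ψ⟩ = α|0⟩ + β|1⟩, the Hadamard-basis coefficients are ⟨+|ψ⟩ = (α + β)/√2 and ⟨−|ψ⟩ = (α − β)/√2.
Here α = -0.9963, β = (-0.04274 - 0.07403i): (α + β)/√2 = (-0.7347 - 0.05235i), (α − β)/√2 = (-0.6743 + 0.05235i).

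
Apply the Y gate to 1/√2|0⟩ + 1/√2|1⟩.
-(1/√2)i|0⟩ + (1/√2)i|1⟩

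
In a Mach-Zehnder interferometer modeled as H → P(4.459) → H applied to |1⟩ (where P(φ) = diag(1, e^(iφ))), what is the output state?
(0.6253 + 0.484i)|0⟩ + (0.3747 - 0.484i)|1⟩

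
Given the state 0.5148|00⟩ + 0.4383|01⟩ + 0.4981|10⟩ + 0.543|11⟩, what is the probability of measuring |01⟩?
0.1921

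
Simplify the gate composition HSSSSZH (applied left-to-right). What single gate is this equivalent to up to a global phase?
X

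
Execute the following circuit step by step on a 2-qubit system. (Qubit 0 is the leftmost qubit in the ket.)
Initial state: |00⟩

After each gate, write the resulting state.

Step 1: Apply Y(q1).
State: i|01⟩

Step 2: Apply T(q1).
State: (-1/√2 + (1/√2)i)|01⟩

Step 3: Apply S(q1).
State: (-1/√2 - (1/√2)i)|01⟩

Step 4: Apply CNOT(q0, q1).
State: (-1/√2 - (1/√2)i)|01⟩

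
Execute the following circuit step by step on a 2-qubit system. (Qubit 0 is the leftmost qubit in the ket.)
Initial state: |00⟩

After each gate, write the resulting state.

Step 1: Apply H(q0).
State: 1/√2|00⟩ + 1/√2|10⟩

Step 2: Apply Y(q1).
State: (1/√2)i|01⟩ + (1/√2)i|11⟩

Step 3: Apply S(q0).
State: (1/√2)i|01⟩ - 1/√2|11⟩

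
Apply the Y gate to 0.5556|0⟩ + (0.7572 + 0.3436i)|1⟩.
(0.3436 - 0.7572i)|0⟩ + 0.5556i|1⟩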